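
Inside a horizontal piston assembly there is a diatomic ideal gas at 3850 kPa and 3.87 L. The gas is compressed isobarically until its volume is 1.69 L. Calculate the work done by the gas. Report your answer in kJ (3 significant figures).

W ≈ -8.39 kJ

Isobaric: W = P ΔV.
W = (3850 kPa)(1.69 − 3.87 L) = (3850)(-2.18) = -8393 J.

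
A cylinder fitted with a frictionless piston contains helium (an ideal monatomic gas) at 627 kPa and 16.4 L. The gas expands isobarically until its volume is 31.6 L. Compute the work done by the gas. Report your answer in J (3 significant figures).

W ≈ 9530 J

Isobaric: W = P ΔV.
W = (627 kPa)(31.6 − 16.4 L) = (627)(15.2) = 9530 J.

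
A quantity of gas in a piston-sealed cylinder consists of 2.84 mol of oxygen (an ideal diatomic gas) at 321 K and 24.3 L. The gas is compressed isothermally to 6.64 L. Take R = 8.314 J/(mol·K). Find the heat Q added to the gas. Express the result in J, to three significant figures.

Q ≈ -9830 J

Isothermal ⇒ ΔU = 0, so Q = W = nRT ln(V₂/V₁).
Q = (2.84)(8.314)(321) ln(6.64/24.3) = 7579 × -1.297 = -9833 J.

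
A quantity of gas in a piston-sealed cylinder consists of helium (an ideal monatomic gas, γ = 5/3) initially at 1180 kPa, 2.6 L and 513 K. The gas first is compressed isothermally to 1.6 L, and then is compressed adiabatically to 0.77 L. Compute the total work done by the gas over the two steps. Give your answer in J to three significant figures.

W_total ≈ -4380 J

Step 1 (isothermal): W = P₁V₁ ln(V₂/V₁) = (3068) ln(1.6/2.6) = -1490 J.
After step 1: P = 1918 kPa, V = 1.6 L, T = 513 K.
Step 2 (adiabatic): W = (P₁V₁ − P₂V₂)/(γ−1) = (3068 − 4996)/0.667 = -2892 J.
W_total = -1490 − 2892 = -4381 J.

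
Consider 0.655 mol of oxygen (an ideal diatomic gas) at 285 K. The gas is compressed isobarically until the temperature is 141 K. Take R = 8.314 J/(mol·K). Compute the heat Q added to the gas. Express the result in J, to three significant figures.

Isobaric: W = nRΔT = (0.655)(8.314)(-144) = -784.2 J.
ΔU = nCᵥΔT with Cᵥ = 5R/2: ΔU = (0.655)(20.79)(-144) = -1960 J.
Q = ΔU + W = -1960 − 784.2 = -2745 J.

Q ≈ -2740 J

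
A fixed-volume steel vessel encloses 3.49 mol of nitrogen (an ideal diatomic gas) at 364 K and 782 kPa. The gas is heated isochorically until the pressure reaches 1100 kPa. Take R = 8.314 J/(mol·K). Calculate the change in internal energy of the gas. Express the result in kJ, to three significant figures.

Constant volume ⇒ W = 0, so Q = ΔU = nCᵥΔT with Cᵥ = 5R/2 = 20.79 J/(mol·K).
At constant V, T₂/T₁ = P₂/P₁ ⇒ ΔT = T₁(P₂/P₁ − 1) = 364·(1100/782 − 1) = 148 K.
ΔU = (3.49)(20.79)(148) = 10737 J.

ΔU ≈ 10.7 kJ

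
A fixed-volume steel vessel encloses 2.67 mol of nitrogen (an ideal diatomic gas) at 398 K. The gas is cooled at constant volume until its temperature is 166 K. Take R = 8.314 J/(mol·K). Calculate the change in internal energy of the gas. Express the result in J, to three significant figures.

ΔU ≈ -12900 J

Constant volume ⇒ W = 0, so Q = ΔU = nCᵥΔT with Cᵥ = 5R/2 = 20.79 J/(mol·K).
ΔU = (2.67)(20.79)(166 − 398) = -12875 J.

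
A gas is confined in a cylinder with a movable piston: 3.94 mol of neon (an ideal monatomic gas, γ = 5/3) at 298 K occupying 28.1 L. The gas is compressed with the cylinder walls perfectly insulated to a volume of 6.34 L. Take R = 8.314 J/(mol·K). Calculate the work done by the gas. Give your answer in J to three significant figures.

W ≈ -24900 J

Adiabatic: TV^(γ−1) = const with γ = 5/3.
T₂ = T₁ (V₁/V₂)^(γ−1) = 298 × (28.1/6.34)^0.667 = 298 × 2.698 = 804.1 K.
W_by = nCᵥ(T₁ − T₂) = (3.94)(12.47)(298 − 804.1) = -24866 J.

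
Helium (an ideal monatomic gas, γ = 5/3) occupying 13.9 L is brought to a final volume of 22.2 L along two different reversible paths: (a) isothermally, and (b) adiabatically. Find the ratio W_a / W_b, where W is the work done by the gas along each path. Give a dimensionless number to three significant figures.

W_a / W_b ≈ 1.16

Path (a) isothermal: W = P₁V₁ ln(V₂/V₁) → W_a/(P₁V₁) = 0.4682.
Path (b) adiabatic: W = P₁V₁(1 − (V₁/V₂)^(γ−1))/(γ−1) → W_b/(P₁V₁) = 0.4022.
W_a / W_b = 0.4682 / 0.4022 = 1.164.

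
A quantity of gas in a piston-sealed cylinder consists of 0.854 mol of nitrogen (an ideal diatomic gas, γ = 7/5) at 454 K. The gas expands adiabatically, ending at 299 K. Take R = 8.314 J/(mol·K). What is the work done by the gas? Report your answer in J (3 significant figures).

W ≈ 2750 J

Adiabatic ⇒ Q = 0, so W_by = −ΔU = nCᵥ(T₁ − T₂).
Cᵥ = 5R/2 = 20.79 J/(mol·K).
W = (0.854)(20.79)(454 − 299) = 2751 J.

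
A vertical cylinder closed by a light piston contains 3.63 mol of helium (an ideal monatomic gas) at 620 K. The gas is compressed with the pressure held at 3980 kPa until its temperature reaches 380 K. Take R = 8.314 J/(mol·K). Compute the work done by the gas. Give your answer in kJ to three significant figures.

Isobaric: W = P ΔV = nR ΔT.
W = (3.63)(8.314)(380 − 620) = -7243 J.

W ≈ -7.24 kJ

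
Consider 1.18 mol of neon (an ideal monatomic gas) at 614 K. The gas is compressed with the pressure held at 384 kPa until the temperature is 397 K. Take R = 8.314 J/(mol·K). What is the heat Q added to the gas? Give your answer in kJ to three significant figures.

Q ≈ -5.32 kJ

Isobaric: W = nRΔT = (1.18)(8.314)(-217) = -2129 J.
ΔU = nCᵥΔT with Cᵥ = 3R/2: ΔU = (1.18)(12.47)(-217) = -3193 J.
Q = ΔU + W = -3193 − 2129 = -5322 J.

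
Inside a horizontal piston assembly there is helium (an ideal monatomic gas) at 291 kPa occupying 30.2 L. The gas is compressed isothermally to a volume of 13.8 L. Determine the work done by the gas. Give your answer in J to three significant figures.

W ≈ -6880 J

Isothermal: W = nRT ln(V₂/V₁) = P₁V₁ ln(V₂/V₁).
P₁V₁ = (291 kPa)(30.2 L) = 8788 J.
W = 8788 × ln(13.8/30.2) = 8788 × -0.7832
W_by_gas = -6883 J.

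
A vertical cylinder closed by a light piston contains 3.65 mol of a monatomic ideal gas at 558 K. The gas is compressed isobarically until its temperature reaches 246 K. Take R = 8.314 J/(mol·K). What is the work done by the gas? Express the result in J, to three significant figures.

Isobaric: W = P ΔV = nR ΔT.
W = (3.65)(8.314)(246 − 558) = -9468 J.

W ≈ -9470 J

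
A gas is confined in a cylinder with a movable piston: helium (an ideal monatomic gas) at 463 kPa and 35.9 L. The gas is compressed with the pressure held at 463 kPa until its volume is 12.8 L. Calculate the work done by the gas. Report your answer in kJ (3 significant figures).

Isobaric: W = P ΔV.
W = (463 kPa)(12.8 − 35.9 L) = (463)(-23.1) = -10695 J.

W ≈ -10.7 kJ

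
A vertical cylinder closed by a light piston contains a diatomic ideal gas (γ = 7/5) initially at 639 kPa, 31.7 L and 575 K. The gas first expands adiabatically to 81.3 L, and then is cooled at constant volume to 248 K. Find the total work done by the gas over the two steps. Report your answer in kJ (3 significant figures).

Step 1 (adiabatic): W = (P₁V₁ − P₂V₂)/(γ−1) = (20256 − 13898)/0.4 = 15896 J.
Step 2 (isochoric): W = 0 (constant volume).
W_total = 15896 + 0 = 15896 J.

W_total ≈ 15.9 kJ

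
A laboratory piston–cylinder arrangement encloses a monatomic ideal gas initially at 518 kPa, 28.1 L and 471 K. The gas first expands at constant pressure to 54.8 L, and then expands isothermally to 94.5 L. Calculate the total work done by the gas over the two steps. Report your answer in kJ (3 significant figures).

Step 1 (isobaric): W = PΔV = (518 kPa)(54.8 − 28.1 L) = 13831 J.
After step 1: P = 518 kPa, V = 54.8 L, T = 918.5 K.
Step 2 (isothermal): W = P₁V₁ ln(V₂/V₁) = (28386) ln(94.5/54.8) = 15468 J.
W_total = 13831 + 15468 = 29299 J.

W_total ≈ 29.3 kJ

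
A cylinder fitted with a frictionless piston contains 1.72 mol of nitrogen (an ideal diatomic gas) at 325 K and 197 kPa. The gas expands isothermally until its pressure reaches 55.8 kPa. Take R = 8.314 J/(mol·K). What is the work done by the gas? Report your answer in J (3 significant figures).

Isothermal process: W = nRT ln(V₂/V₁) = nRT ln(P₁/P₂).
W = (1.72)(8.314)(325) × ln(197/55.8)
  = 4648 × ln(3.53) = 4648 × 1.261
W_by_gas = 5863 J.

W ≈ 5860 J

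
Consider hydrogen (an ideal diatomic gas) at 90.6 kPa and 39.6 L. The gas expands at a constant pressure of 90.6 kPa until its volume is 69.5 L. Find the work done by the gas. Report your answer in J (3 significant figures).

W ≈ 2710 J

Isobaric: W = P ΔV.
W = (90.6 kPa)(69.5 − 39.6 L) = (90.6)(29.9) = 2709 J.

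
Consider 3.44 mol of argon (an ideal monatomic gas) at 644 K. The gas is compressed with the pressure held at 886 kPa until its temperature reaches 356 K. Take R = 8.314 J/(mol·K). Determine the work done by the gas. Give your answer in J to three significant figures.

Isobaric: W = P ΔV = nR ΔT.
W = (3.44)(8.314)(356 − 644) = -8237 J.

W ≈ -8240 J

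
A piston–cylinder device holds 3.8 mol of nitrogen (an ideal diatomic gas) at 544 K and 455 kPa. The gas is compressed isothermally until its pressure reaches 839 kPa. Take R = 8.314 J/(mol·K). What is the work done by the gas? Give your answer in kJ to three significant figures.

Isothermal process: W = nRT ln(V₂/V₁) = nRT ln(P₁/P₂).
W = (3.8)(8.314)(544) × ln(455/839)
  = 17187 × ln(0.5423) = 17187 × -0.6119
W_by_gas = -10517 J.

W ≈ -10.5 kJ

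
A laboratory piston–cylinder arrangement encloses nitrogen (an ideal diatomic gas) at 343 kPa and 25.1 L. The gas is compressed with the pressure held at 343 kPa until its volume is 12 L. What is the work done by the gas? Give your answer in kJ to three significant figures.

W ≈ -4.49 kJ

Isobaric: W = P ΔV.
W = (343 kPa)(12 − 25.1 L) = (343)(-13.1) = -4493 J.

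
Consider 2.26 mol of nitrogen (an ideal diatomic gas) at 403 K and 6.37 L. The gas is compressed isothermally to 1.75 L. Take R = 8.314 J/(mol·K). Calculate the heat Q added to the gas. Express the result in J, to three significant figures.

Isothermal ⇒ ΔU = 0, so Q = W = nRT ln(V₂/V₁).
Q = (2.26)(8.314)(403) ln(1.75/6.37) = 7572 × -1.292 = -9783 J.

Q ≈ -9780 J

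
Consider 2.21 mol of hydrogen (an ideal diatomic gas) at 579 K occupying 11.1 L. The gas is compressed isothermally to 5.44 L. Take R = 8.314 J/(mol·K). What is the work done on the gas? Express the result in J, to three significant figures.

W ≈ 7590 J

Isothermal: W = nRT ln(V₂/V₁).
W = (2.21)(8.314)(579) × ln(5.44/11.1)
  = 10639 × -0.7132
W_by_gas = -7587 J; work on gas = −W_by = 7587 J.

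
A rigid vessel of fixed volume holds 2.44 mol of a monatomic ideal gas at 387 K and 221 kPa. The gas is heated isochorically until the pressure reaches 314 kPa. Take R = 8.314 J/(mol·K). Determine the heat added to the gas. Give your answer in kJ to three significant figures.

Constant volume ⇒ W = 0, so Q = ΔU = nCᵥΔT with Cᵥ = 3R/2 = 12.47 J/(mol·K).
At constant V, T₂/T₁ = P₂/P₁ ⇒ ΔT = T₁(P₂/P₁ − 1) = 387·(314/221 − 1) = 162.9 K.
ΔU = (2.44)(12.47)(162.9) = 4956 J.

Q ≈ 4.96 kJ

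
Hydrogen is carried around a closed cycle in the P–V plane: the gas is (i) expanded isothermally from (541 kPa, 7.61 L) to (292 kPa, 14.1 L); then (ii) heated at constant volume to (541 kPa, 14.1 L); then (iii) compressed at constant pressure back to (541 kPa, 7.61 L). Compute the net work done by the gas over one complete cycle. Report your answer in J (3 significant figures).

W_net ≈ -972 J

Leg (i): W = PᵢVᵢ ln(V_f/Vᵢ) = (4117) ln(14.1/7.61) = 2539 J.
Leg (ii): W = 0.
Leg (iii): W = PΔV = (541)(7.61 − 14.1) = -3511 J.
W_net = 2539 − 3511 = -972.1 J.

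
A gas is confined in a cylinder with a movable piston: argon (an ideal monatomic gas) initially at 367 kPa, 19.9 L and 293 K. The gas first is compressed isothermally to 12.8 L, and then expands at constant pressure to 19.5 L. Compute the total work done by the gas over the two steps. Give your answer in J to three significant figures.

W_total ≈ 600 J

Step 1 (isothermal): W = P₁V₁ ln(V₂/V₁) = (7303) ln(12.8/19.9) = -3223 J.
After step 1: P = 570.6 kPa, V = 12.8 L, T = 293 K.
Step 2 (isobaric): W = PΔV = (570.6 kPa)(19.5 − 12.8 L) = 3823 J.
W_total = -3223 + 3823 = 600.1 J.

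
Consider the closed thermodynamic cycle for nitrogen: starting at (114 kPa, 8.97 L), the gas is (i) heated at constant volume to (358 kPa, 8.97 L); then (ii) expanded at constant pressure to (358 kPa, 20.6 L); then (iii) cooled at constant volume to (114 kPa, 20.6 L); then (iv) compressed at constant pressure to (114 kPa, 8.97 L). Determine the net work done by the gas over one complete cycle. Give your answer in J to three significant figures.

W_net ≈ 2840 J

Constant-volume legs do no work.
W(ii) = (358)(20.6 − 8.97) = 4164 J; W(iv) = (114)(8.97 − 20.6) = -1326 J.
W_net = 4164 − 1326 = 2838 J (the clockwise enclosed area).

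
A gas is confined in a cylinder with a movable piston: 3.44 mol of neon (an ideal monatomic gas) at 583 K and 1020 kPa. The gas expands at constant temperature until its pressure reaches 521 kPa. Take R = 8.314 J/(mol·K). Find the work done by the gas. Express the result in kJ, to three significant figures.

W ≈ 11.2 kJ

Isothermal process: W = nRT ln(V₂/V₁) = nRT ln(P₁/P₂).
W = (3.44)(8.314)(583) × ln(1020/521)
  = 16674 × ln(1.958) = 16674 × 0.6718
W_by_gas = 11202 J.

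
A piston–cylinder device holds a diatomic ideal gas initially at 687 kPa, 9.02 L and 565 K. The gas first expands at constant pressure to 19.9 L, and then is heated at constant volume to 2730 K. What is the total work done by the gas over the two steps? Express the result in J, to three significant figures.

Step 1 (isobaric): W = PΔV = (687 kPa)(19.9 − 9.02 L) = 7475 J.
Step 2 (isochoric): W = 0 (constant volume).
W_total = 7475 + 0 = 7475 J.

W_total ≈ 7470 J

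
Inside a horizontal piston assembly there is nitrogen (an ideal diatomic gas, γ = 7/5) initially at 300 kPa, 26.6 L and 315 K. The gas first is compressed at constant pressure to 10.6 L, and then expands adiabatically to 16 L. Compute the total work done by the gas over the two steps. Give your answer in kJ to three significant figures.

Step 1 (isobaric): W = PΔV = (300 kPa)(10.6 − 26.6 L) = -4800 J.
After step 1: P = 300 kPa, V = 10.6 L, T = 125.5 K.
Step 2 (adiabatic): W = (P₁V₁ − P₂V₂)/(γ−1) = (3180 − 2697)/0.4 = 1207 J.
W_total = -4800 + 1207 = -3593 J.

W_total ≈ -3.59 kJ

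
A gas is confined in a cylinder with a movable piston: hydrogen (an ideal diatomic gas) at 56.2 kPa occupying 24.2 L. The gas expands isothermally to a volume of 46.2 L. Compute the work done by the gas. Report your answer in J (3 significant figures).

Isothermal: W = nRT ln(V₂/V₁) = P₁V₁ ln(V₂/V₁).
P₁V₁ = (56.2 kPa)(24.2 L) = 1360 J.
W = 1360 × ln(46.2/24.2) = 1360 × 0.6466
W_by_gas = 879.4 J.

W ≈ 879 J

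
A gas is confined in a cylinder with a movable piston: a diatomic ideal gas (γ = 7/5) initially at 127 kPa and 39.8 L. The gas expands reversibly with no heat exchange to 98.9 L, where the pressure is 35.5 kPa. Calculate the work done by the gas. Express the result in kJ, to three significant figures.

Adiabatic: W = (P₁V₁ − P₂V₂)/(γ − 1) with γ = 7/5.
P₁V₁ = 5055 J, P₂V₂ = 3511 J.
W = (5055 − 3511) / 0.4 = 3859 J.

W ≈ 3.86 kJ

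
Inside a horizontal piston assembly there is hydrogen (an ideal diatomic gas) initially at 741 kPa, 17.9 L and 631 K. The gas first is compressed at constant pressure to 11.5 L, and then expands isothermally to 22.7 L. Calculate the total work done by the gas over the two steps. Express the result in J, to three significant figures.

Step 1 (isobaric): W = PΔV = (741 kPa)(11.5 − 17.9 L) = -4742 J.
After step 1: P = 741 kPa, V = 11.5 L, T = 405.4 K.
Step 2 (isothermal): W = P₁V₁ ln(V₂/V₁) = (8522) ln(22.7/11.5) = 5795 J.
W_total = -4742 + 5795 = 1052 J.

W_total ≈ 1050 J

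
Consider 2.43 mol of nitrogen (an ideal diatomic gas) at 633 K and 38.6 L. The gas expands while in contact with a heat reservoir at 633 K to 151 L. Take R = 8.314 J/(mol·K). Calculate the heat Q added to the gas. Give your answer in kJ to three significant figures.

Isothermal ⇒ ΔU = 0, so Q = W = nRT ln(V₂/V₁).
Q = (2.43)(8.314)(633) ln(151/38.6) = 12789 × 1.364 = 17444 J.

Q ≈ 17.4 kJ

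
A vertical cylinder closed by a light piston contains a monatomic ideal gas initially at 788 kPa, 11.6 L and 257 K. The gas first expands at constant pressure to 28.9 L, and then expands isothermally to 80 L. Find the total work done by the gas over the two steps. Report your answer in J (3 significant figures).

Step 1 (isobaric): W = PΔV = (788 kPa)(28.9 − 11.6 L) = 13632 J.
After step 1: P = 788 kPa, V = 28.9 L, T = 640.3 K.
Step 2 (isothermal): W = P₁V₁ ln(V₂/V₁) = (22773) ln(80/28.9) = 23187 J.
W_total = 13632 + 23187 = 36820 J.

W_total ≈ 36800 J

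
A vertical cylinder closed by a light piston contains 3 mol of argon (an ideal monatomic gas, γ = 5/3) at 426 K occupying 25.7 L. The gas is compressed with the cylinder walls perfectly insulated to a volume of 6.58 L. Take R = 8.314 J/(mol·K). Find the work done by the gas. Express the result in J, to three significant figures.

Adiabatic: TV^(γ−1) = const with γ = 5/3.
T₂ = T₁ (V₁/V₂)^(γ−1) = 426 × (25.7/6.58)^0.667 = 426 × 2.48 = 1057 K.
W_by = nCᵥ(T₁ − T₂) = (3)(12.47)(426 − 1057) = -23590 J.

W ≈ -23600 J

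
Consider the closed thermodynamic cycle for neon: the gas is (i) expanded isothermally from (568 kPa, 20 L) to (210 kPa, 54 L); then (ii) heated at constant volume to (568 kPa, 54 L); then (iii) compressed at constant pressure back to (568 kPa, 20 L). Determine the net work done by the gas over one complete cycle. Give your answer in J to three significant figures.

W_net ≈ -8030 J

Leg (i): W = PᵢVᵢ ln(V_f/Vᵢ) = (11360) ln(54/20) = 11283 J.
Leg (ii): W = 0.
Leg (iii): W = PΔV = (568)(20 − 54) = -19312 J.
W_net = 11283 − 19312 = -8029 J.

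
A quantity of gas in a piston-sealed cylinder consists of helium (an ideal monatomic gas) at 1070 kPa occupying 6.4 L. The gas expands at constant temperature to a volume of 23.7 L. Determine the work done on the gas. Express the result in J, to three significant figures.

W ≈ -8970 J

Isothermal: W = nRT ln(V₂/V₁) = P₁V₁ ln(V₂/V₁).
P₁V₁ = (1070 kPa)(6.4 L) = 6848 J.
W = 6848 × ln(23.7/6.4) = 6848 × 1.309
W_by_gas = 8965 J; work on gas = −W_by = -8965 J.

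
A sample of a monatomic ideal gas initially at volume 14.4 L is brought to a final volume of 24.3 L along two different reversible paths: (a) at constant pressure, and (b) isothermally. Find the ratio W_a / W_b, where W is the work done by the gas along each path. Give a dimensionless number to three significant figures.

Path (a) isobaric: W = P₁(V₂ − V₁) → W_a/(P₁V₁) = 0.6875.
Path (b) isothermal: W = P₁V₁ ln(V₂/V₁) → W_b/(P₁V₁) = 0.5232.
W_a / W_b = 0.6875 / 0.5232 = 1.314.

W_a / W_b ≈ 1.31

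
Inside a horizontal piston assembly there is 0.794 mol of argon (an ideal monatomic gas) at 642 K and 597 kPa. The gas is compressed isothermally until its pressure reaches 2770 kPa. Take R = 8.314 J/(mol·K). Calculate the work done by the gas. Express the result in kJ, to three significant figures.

Isothermal process: W = nRT ln(V₂/V₁) = nRT ln(P₁/P₂).
W = (0.794)(8.314)(642) × ln(597/2770)
  = 4238 × ln(0.2155) = 4238 × -1.535
W_by_gas = -6504 J.

W ≈ -6.50 kJ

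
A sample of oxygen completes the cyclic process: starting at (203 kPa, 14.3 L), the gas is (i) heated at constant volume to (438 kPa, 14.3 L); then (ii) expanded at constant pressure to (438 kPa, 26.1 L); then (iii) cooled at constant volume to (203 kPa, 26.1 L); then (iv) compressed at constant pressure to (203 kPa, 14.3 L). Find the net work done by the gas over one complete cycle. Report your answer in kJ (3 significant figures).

Constant-volume legs do no work.
W(ii) = (438)(26.1 − 14.3) = 5168 J; W(iv) = (203)(14.3 − 26.1) = -2395 J.
W_net = 5168 − 2395 = 2773 J (the clockwise enclosed area).

W_net ≈ 2.77 kJ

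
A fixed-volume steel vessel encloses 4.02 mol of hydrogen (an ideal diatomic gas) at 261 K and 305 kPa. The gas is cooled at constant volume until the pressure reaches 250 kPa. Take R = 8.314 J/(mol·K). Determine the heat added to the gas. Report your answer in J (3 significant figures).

Q ≈ -3930 J

Constant volume ⇒ W = 0, so Q = ΔU = nCᵥΔT with Cᵥ = 5R/2 = 20.79 J/(mol·K).
At constant V, T₂/T₁ = P₂/P₁ ⇒ ΔT = T₁(P₂/P₁ − 1) = 261·(250/305 − 1) = -47.07 K.
ΔU = (4.02)(20.79)(-47.07) = -3933 J.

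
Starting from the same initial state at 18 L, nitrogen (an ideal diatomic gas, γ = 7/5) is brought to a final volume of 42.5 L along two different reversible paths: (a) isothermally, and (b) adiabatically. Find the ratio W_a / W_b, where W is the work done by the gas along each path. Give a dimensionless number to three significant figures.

Path (a) isothermal: W = P₁V₁ ln(V₂/V₁) → W_a/(P₁V₁) = 0.8591.
Path (b) adiabatic: W = P₁V₁(1 − (V₁/V₂)^(γ−1))/(γ−1) → W_b/(P₁V₁) = 0.7271.
W_a / W_b = 0.8591 / 0.7271 = 1.182.

W_a / W_b ≈ 1.18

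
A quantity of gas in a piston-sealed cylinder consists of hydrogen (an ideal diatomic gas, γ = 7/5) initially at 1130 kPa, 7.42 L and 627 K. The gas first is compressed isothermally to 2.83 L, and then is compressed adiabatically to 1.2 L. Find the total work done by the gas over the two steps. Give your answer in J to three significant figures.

W_total ≈ -16700 J

Step 1 (isothermal): W = P₁V₁ ln(V₂/V₁) = (8385) ln(2.83/7.42) = -8082 J.
After step 1: P = 2963 kPa, V = 2.83 L, T = 627 K.
Step 2 (adiabatic): W = (P₁V₁ − P₂V₂)/(γ−1) = (8385 − 11817)/0.4 = -8582 J.
W_total = -8082 − 8582 = -16664 J.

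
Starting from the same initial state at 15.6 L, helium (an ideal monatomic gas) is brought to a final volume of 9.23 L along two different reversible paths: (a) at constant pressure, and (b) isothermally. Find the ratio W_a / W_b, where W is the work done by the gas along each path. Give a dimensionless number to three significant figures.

W_a / W_b ≈ 0.778

Path (a) isobaric: W = P₁(V₂ − V₁) → W_a/(P₁V₁) = -0.4083.
Path (b) isothermal: W = P₁V₁ ln(V₂/V₁) → W_b/(P₁V₁) = -0.5248.
W_a / W_b = -0.4083 / -0.5248 = 0.7781.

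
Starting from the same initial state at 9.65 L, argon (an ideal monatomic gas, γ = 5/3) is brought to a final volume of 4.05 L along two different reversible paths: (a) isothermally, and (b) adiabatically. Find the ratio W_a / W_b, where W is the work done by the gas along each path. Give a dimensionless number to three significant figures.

W_a / W_b ≈ 0.738

Path (a) isothermal: W = P₁V₁ ln(V₂/V₁) → W_a/(P₁V₁) = -0.8682.
Path (b) adiabatic: W = P₁V₁(1 − (V₁/V₂)^(γ−1))/(γ−1) → W_b/(P₁V₁) = -1.176.
W_a / W_b = -0.8682 / -1.176 = 0.7384.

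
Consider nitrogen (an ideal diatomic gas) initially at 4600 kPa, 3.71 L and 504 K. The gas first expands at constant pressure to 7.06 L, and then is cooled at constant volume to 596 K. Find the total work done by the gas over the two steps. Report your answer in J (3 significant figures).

Step 1 (isobaric): W = PΔV = (4600 kPa)(7.06 − 3.71 L) = 15410 J.
Step 2 (isochoric): W = 0 (constant volume).
W_total = 15410 + 0 = 15410 J.

W_total ≈ 15400 J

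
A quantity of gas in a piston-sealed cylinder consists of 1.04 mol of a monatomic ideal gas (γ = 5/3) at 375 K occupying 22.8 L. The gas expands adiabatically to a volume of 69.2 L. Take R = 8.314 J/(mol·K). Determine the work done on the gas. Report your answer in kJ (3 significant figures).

Adiabatic: TV^(γ−1) = const with γ = 5/3.
T₂ = T₁ (V₁/V₂)^(γ−1) = 375 × (22.8/69.2)^0.667 = 375 × 0.477 = 178.9 K.
W_by = nCᵥ(T₁ − T₂) = (1.04)(12.47)(375 − 178.9) = 2544 J.
Work on gas = −W_by = -2544 J.

W ≈ -2.54 kJ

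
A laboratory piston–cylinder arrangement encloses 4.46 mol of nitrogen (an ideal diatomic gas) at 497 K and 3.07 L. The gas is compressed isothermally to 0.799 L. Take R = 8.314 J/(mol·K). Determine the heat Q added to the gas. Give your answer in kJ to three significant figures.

Isothermal ⇒ ΔU = 0, so Q = W = nRT ln(V₂/V₁).
Q = (4.46)(8.314)(497) ln(0.799/3.07) = 18429 × -1.346 = -24807 J.

Q ≈ -24.8 kJ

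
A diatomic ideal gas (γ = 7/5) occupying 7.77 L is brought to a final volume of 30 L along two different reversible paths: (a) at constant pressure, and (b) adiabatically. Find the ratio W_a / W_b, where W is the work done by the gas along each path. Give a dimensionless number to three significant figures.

Path (a) isobaric: W = P₁(V₂ − V₁) → W_a/(P₁V₁) = 2.861.
Path (b) adiabatic: W = P₁V₁(1 − (V₁/V₂)^(γ−1))/(γ−1) → W_b/(P₁V₁) = 1.044.
W_a / W_b = 2.861 / 1.044 = 2.741.

W_a / W_b ≈ 2.74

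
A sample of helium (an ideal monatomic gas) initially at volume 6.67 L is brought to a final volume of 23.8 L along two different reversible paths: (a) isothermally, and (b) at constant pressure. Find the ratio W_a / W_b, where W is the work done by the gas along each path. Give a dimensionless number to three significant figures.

Path (a) isothermal: W = P₁V₁ ln(V₂/V₁) → W_a/(P₁V₁) = 1.272.
Path (b) isobaric: W = P₁(V₂ − V₁) → W_b/(P₁V₁) = 2.568.
W_a / W_b = 1.272 / 2.568 = 0.4953.

W_a / W_b ≈ 0.495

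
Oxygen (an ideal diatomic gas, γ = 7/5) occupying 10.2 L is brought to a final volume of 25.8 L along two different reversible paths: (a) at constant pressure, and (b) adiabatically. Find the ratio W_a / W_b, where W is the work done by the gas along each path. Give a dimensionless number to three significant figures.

Path (a) isobaric: W = P₁(V₂ − V₁) → W_a/(P₁V₁) = 1.529.
Path (b) adiabatic: W = P₁V₁(1 − (V₁/V₂)^(γ−1))/(γ−1) → W_b/(P₁V₁) = 0.7752.
W_a / W_b = 1.529 / 0.7752 = 1.973.

W_a / W_b ≈ 1.97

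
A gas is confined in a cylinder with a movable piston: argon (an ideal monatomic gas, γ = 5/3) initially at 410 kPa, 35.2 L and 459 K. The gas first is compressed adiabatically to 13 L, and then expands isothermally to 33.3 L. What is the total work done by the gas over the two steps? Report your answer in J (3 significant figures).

Step 1 (adiabatic): W = (P₁V₁ − P₂V₂)/(γ−1) = (14432 − 28037)/0.667 = -20407 J.
After step 1: P = 2157 kPa, V = 13 L, T = 891.7 K.
Step 2 (isothermal): W = P₁V₁ ln(V₂/V₁) = (28037) ln(33.3/13) = 26371 J.
W_total = -20407 + 26371 = 5965 J.

W_total ≈ 5960 J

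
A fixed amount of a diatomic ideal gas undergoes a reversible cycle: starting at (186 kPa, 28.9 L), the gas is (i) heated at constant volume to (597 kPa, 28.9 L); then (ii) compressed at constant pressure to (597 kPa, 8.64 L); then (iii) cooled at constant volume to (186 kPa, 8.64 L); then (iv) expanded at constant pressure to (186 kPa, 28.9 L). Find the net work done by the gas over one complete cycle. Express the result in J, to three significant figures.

Constant-volume legs do no work.
W(ii) = (597)(8.64 − 28.9) = -12095 J; W(iv) = (186)(28.9 − 8.64) = 3768 J.
W_net = -12095 + 3768 = -8327 J (the counter-clockwise enclosed area).

W_net ≈ -8330 J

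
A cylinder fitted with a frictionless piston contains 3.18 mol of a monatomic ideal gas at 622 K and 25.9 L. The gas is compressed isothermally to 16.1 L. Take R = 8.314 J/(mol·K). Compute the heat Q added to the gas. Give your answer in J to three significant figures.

Q ≈ -7820 J

Isothermal ⇒ ΔU = 0, so Q = W = nRT ln(V₂/V₁).
Q = (3.18)(8.314)(622) ln(16.1/25.9) = 16445 × -0.4754 = -7818 J.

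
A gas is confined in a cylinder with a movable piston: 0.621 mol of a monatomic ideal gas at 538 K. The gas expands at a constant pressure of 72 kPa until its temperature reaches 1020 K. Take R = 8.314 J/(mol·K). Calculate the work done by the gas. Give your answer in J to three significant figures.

W ≈ 2490 J

Isobaric: W = P ΔV = nR ΔT.
W = (0.621)(8.314)(1020 − 538) = 2489 J.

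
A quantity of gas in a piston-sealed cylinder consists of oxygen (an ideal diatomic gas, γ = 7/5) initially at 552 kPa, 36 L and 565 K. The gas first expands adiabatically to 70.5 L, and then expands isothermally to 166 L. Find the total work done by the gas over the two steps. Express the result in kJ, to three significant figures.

W_total ≈ 24.7 kJ

Step 1 (adiabatic): W = (P₁V₁ − P₂V₂)/(γ−1) = (19872 − 15188)/0.4 = 11711 J.
After step 1: P = 215.4 kPa, V = 70.5 L, T = 431.8 K.
Step 2 (isothermal): W = P₁V₁ ln(V₂/V₁) = (15188) ln(166/70.5) = 13006 J.
W_total = 11711 + 13006 = 24717 J.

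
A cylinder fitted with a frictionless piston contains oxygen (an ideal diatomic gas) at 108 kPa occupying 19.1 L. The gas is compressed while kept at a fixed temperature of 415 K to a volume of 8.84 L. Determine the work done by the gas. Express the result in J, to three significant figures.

Isothermal: W = nRT ln(V₂/V₁) = P₁V₁ ln(V₂/V₁).
P₁V₁ = (108 kPa)(19.1 L) = 2063 J.
W = 2063 × ln(8.84/19.1) = 2063 × -0.7704
W_by_gas = -1589 J.

W ≈ -1590 J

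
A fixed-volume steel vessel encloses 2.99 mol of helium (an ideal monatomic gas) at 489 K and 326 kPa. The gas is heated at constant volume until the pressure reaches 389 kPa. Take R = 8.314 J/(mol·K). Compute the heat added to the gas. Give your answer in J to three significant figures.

Q ≈ 3520 J

Constant volume ⇒ W = 0, so Q = ΔU = nCᵥΔT with Cᵥ = 3R/2 = 12.47 J/(mol·K).
At constant V, T₂/T₁ = P₂/P₁ ⇒ ΔT = T₁(P₂/P₁ − 1) = 489·(389/326 − 1) = 94.5 K.
ΔU = (2.99)(12.47)(94.5) = 3524 J.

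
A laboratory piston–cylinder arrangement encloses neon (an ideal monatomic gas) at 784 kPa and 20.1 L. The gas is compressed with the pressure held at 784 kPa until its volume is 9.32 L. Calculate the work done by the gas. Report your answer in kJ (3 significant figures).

Isobaric: W = P ΔV.
W = (784 kPa)(9.32 − 20.1 L) = (784)(-10.78) = -8452 J.

W ≈ -8.45 kJ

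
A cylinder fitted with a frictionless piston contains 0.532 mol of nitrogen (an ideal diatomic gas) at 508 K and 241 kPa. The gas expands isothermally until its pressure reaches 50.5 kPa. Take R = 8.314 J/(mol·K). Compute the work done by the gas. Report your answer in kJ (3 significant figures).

Isothermal process: W = nRT ln(V₂/V₁) = nRT ln(P₁/P₂).
W = (0.532)(8.314)(508) × ln(241/50.5)
  = 2247 × ln(4.772) = 2247 × 1.563
W_by_gas = 3512 J.

W ≈ 3.51 kJ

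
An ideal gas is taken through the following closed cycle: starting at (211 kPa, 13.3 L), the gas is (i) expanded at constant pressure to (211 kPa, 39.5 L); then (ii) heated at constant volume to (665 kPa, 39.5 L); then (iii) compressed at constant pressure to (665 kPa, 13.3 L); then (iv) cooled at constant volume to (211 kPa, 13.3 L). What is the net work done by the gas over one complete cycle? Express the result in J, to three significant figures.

Constant-volume legs do no work.
W(i) = (211)(39.5 − 13.3) = 5528 J; W(iii) = (665)(13.3 − 39.5) = -17423 J.
W_net = 5528 − 17423 = -11895 J (the counter-clockwise enclosed area).

W_net ≈ -11900 J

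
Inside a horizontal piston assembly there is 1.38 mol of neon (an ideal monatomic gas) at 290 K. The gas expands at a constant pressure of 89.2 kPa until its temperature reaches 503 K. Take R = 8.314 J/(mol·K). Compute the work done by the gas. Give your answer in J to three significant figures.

W ≈ 2440 J

Isobaric: W = P ΔV = nR ΔT.
W = (1.38)(8.314)(503 − 290) = 2444 J.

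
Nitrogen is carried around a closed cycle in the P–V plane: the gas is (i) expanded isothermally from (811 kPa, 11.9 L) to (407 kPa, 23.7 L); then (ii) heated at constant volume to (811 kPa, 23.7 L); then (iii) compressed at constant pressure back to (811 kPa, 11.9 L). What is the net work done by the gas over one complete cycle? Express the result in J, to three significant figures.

Leg (i): W = PᵢVᵢ ln(V_f/Vᵢ) = (9651) ln(23.7/11.9) = 6649 J.
Leg (ii): W = 0.
Leg (iii): W = PΔV = (811)(11.9 − 23.7) = -9570 J.
W_net = 6649 − 9570 = -2921 J.

W_net ≈ -2920 J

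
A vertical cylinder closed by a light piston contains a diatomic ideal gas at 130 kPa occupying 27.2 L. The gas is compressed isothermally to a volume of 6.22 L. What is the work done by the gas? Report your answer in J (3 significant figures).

W ≈ -5220 J

Isothermal: W = nRT ln(V₂/V₁) = P₁V₁ ln(V₂/V₁).
P₁V₁ = (130 kPa)(27.2 L) = 3536 J.
W = 3536 × ln(6.22/27.2) = 3536 × -1.475
W_by_gas = -5217 J.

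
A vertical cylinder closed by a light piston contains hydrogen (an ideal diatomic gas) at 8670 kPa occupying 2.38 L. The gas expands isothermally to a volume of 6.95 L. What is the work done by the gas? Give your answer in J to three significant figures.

Isothermal: W = nRT ln(V₂/V₁) = P₁V₁ ln(V₂/V₁).
P₁V₁ = (8670 kPa)(2.38 L) = 20635 J.
W = 20635 × ln(6.95/2.38) = 20635 × 1.072
W_by_gas = 22113 J.

W ≈ 22100 J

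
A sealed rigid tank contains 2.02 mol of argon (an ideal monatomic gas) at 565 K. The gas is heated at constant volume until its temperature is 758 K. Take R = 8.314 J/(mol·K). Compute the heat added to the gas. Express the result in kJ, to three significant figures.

Constant volume ⇒ W = 0, so Q = ΔU = nCᵥΔT with Cᵥ = 3R/2 = 12.47 J/(mol·K).
ΔU = (2.02)(12.47)(758 − 565) = 4862 J.

Q ≈ 4.86 kJ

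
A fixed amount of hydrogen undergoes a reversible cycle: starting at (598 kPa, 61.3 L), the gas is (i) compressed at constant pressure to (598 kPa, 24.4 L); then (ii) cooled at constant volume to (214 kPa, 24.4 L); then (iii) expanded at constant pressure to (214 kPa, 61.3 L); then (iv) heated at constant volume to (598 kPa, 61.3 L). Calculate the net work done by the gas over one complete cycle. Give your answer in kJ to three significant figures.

Constant-volume legs do no work.
W(i) = (598)(24.4 − 61.3) = -22066 J; W(iii) = (214)(61.3 − 24.4) = 7897 J.
W_net = -22066 + 7897 = -14170 J (the counter-clockwise enclosed area).

W_net ≈ -14.2 kJ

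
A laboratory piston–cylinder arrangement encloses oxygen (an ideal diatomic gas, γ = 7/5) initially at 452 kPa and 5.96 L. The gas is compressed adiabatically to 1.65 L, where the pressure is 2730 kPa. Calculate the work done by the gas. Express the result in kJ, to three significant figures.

W ≈ -4.53 kJ

Adiabatic: W = (P₁V₁ − P₂V₂)/(γ − 1) with γ = 7/5.
P₁V₁ = 2694 J, P₂V₂ = 4504 J.
W = (2694 − 4504) / 0.4 = -4526 J.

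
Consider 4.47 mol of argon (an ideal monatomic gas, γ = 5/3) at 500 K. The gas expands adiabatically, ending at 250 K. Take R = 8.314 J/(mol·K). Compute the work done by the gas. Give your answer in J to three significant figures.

W ≈ 13900 J

Adiabatic ⇒ Q = 0, so W_by = −ΔU = nCᵥ(T₁ − T₂).
Cᵥ = 3R/2 = 12.47 J/(mol·K).
W = (4.47)(12.47)(500 − 250) = 13936 J.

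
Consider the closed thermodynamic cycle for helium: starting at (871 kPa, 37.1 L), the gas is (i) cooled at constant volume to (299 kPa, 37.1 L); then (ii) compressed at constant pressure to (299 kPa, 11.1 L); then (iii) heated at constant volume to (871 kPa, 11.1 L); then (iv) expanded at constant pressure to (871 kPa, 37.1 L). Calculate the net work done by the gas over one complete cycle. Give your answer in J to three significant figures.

W_net ≈ 14900 J

Constant-volume legs do no work.
W(ii) = (299)(11.1 − 37.1) = -7774 J; W(iv) = (871)(37.1 − 11.1) = 22646 J.
W_net = -7774 + 22646 = 14872 J (the clockwise enclosed area).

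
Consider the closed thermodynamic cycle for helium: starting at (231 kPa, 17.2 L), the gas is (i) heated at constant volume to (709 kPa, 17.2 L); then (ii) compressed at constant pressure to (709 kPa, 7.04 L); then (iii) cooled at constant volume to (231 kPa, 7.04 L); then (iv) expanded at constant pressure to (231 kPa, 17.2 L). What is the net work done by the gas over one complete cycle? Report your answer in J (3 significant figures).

W_net ≈ -4860 J

Constant-volume legs do no work.
W(ii) = (709)(7.04 − 17.2) = -7203 J; W(iv) = (231)(17.2 − 7.04) = 2347 J.
W_net = -7203 + 2347 = -4856 J (the counter-clockwise enclosed area).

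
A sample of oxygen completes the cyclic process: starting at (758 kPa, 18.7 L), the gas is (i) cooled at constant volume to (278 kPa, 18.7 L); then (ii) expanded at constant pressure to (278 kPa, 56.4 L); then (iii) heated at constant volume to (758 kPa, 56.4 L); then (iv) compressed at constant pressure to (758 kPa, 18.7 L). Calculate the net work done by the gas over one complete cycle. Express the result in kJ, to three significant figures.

Constant-volume legs do no work.
W(ii) = (278)(56.4 − 18.7) = 10481 J; W(iv) = (758)(18.7 − 56.4) = -28577 J.
W_net = 10481 − 28577 = -18096 J (the counter-clockwise enclosed area).

W_net ≈ -18.1 kJ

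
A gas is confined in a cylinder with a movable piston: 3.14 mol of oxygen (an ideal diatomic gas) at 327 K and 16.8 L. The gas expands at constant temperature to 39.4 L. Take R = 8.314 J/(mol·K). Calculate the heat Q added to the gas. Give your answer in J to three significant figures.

Q ≈ 7280 J

Isothermal ⇒ ΔU = 0, so Q = W = nRT ln(V₂/V₁).
Q = (3.14)(8.314)(327) ln(39.4/16.8) = 8537 × 0.8524 = 7277 J.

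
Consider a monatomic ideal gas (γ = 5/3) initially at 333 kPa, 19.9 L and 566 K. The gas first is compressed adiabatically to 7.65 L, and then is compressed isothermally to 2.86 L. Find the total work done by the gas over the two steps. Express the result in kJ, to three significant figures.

Step 1 (adiabatic): W = (P₁V₁ − P₂V₂)/(γ−1) = (6627 − 12534)/0.667 = -8861 J.
After step 1: P = 1638 kPa, V = 7.65 L, T = 1071 K.
Step 2 (isothermal): W = P₁V₁ ln(V₂/V₁) = (12534) ln(2.86/7.65) = -12332 J.
W_total = -8861 − 12332 = -21193 J.

W_total ≈ -21.2 kJ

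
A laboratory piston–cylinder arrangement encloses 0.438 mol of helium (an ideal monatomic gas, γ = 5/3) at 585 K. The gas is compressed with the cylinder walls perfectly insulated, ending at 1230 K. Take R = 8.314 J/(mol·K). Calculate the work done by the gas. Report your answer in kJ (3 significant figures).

W ≈ -3.52 kJ

Adiabatic ⇒ Q = 0, so W_by = −ΔU = nCᵥ(T₁ − T₂).
Cᵥ = 3R/2 = 12.47 J/(mol·K).
W = (0.438)(12.47)(585 − 1230) = -3523 J.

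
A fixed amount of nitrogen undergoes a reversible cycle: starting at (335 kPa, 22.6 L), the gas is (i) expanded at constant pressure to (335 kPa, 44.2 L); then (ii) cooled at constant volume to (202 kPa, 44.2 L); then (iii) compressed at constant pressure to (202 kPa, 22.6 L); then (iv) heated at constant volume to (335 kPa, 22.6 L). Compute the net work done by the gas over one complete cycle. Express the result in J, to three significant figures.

W_net ≈ 2870 J

Constant-volume legs do no work.
W(i) = (335)(44.2 − 22.6) = 7236 J; W(iii) = (202)(22.6 − 44.2) = -4363 J.
W_net = 7236 − 4363 = 2873 J (the clockwise enclosed area).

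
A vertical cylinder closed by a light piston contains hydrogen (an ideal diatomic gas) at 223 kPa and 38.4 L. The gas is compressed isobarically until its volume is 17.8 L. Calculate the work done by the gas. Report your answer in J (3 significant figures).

Isobaric: W = P ΔV.
W = (223 kPa)(17.8 − 38.4 L) = (223)(-20.6) = -4594 J.

W ≈ -4590 J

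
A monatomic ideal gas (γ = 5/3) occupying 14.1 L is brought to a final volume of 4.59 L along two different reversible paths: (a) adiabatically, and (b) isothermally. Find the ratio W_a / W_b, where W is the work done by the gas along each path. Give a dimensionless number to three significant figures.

Path (a) adiabatic: W = P₁V₁(1 − (V₁/V₂)^(γ−1))/(γ−1) → W_a/(P₁V₁) = -1.67.
Path (b) isothermal: W = P₁V₁ ln(V₂/V₁) → W_b/(P₁V₁) = -1.122.
W_a / W_b = -1.67 / -1.122 = 1.488.

W_a / W_b ≈ 1.49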